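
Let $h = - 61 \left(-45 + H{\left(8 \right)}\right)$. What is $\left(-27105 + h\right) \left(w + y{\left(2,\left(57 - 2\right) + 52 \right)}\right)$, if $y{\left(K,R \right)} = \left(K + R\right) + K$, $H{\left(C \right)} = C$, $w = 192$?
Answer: $-7528944$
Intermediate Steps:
$y{\left(K,R \right)} = R + 2 K$
$h = 2257$ ($h = - 61 \left(-45 + 8\right) = \left(-61\right) \left(-37\right) = 2257$)
$\left(-27105 + h\right) \left(w + y{\left(2,\left(57 - 2\right) + 52 \right)}\right) = \left(-27105 + 2257\right) \left(192 + \left(\left(\left(57 - 2\right) + 52\right) + 2 \cdot 2\right)\right) = - 24848 \left(192 + \left(\left(55 + 52\right) + 4\right)\right) = - 24848 \left(192 + \left(107 + 4\right)\right) = - 24848 \left(192 + 111\right) = \left(-24848\right) 303 = -7528944$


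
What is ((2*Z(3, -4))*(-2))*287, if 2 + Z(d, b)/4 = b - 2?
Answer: 36736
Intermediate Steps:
Z(d, b) = -16 + 4*b (Z(d, b) = -8 + 4*(b - 2) = -8 + 4*(-2 + b) = -8 + (-8 + 4*b) = -16 + 4*b)
((2*Z(3, -4))*(-2))*287 = ((2*(-16 + 4*(-4)))*(-2))*287 = ((2*(-16 - 16))*(-2))*287 = ((2*(-32))*(-2))*287 = -64*(-2)*287 = 128*287 = 36736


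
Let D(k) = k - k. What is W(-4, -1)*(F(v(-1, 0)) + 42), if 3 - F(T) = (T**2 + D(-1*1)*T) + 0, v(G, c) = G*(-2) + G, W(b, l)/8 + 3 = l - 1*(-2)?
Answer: -704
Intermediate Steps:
W(b, l) = -8 + 8*l (W(b, l) = -24 + 8*(l - 1*(-2)) = -24 + 8*(l + 2) = -24 + 8*(2 + l) = -24 + (16 + 8*l) = -8 + 8*l)
D(k) = 0
v(G, c) = -G (v(G, c) = -2*G + G = -G)
F(T) = 3 - T**2 (F(T) = 3 - ((T**2 + 0*T) + 0) = 3 - ((T**2 + 0) + 0) = 3 - (T**2 + 0) = 3 - T**2)
W(-4, -1)*(F(v(-1, 0)) + 42) = (-8 + 8*(-1))*((3 - (-1*(-1))**2) + 42) = (-8 - 8)*((3 - 1*1**2) + 42) = -16*((3 - 1*1) + 42) = -16*((3 - 1) + 42) = -16*(2 + 42) = -16*44 = -704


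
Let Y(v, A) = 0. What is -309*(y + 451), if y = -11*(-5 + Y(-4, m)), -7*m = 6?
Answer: -156354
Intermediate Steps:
m = -6/7 (m = -1/7*6 = -6/7 ≈ -0.85714)
y = 55 (y = -11*(-5 + 0) = -11*(-5) = 55)
-309*(y + 451) = -309*(55 + 451) = -309*506 = -156354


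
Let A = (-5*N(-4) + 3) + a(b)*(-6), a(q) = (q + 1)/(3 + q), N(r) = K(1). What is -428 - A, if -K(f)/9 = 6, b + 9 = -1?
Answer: -4853/7 ≈ -693.29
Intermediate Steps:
b = -10 (b = -9 - 1 = -10)
K(f) = -54 (K(f) = -9*6 = -54)
N(r) = -54
a(q) = (1 + q)/(3 + q)
A = 1857/7 (A = (-5*(-54) + 3) + ((1 - 10)/(3 - 10))*(-6) = (270 + 3) + (-9/(-7))*(-6) = 273 - ⅐*(-9)*(-6) = 273 + (9/7)*(-6) = 273 - 54/7 = 1857/7 ≈ 265.29)
-428 - A = -428 - 1*1857/7 = -428 - 1857/7 = -4853/7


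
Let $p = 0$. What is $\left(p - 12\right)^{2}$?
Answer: $144$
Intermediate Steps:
$\left(p - 12\right)^{2} = \left(0 - 12\right)^{2} = \left(-12\right)^{2} = 144$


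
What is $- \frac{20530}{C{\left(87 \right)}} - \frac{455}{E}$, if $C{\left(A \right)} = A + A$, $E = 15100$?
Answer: $- \frac{31008217}{262740} \approx -118.02$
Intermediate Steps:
$C{\left(A \right)} = 2 A$
$- \frac{20530}{C{\left(87 \right)}} - \frac{455}{E} = - \frac{20530}{2 \cdot 87} - \frac{455}{15100} = - \frac{20530}{174} - \frac{91}{3020} = \left(-20530\right) \frac{1}{174} - \frac{91}{3020} = - \frac{10265}{87} - \frac{91}{3020} = - \frac{31008217}{262740}$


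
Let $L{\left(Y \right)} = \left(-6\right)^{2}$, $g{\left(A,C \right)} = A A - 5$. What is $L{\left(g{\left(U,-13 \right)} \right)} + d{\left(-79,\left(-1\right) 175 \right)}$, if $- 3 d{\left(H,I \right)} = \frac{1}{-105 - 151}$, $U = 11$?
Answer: $\frac{27649}{768} \approx 36.001$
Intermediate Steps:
$g{\left(A,C \right)} = -5 + A^{2}$ ($g{\left(A,C \right)} = A^{2} - 5 = -5 + A^{2}$)
$d{\left(H,I \right)} = \frac{1}{768}$ ($d{\left(H,I \right)} = - \frac{1}{3 \left(-105 - 151\right)} = - \frac{1}{3 \left(-256\right)} = \left(- \frac{1}{3}\right) \left(- \frac{1}{256}\right) = \frac{1}{768}$)
$L{\left(Y \right)} = 36$
$L{\left(g{\left(U,-13 \right)} \right)} + d{\left(-79,\left(-1\right) 175 \right)} = 36 + \frac{1}{768} = \frac{27649}{768}$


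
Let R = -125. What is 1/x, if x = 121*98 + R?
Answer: 1/11733 ≈ 8.5230e-5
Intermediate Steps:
x = 11733 (x = 121*98 - 125 = 11858 - 125 = 11733)
1/x = 1/11733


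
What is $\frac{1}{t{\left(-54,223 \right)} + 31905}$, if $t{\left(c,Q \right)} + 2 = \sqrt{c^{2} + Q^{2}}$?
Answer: $\frac{31903}{1017748764} - \frac{\sqrt{52645}}{1017748764} \approx 3.1121 \cdot 10^{-5}$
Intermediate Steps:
$t{\left(c,Q \right)} = -2 + \sqrt{Q^{2} + c^{2}}$ ($t{\left(c,Q \right)} = -2 + \sqrt{c^{2} + Q^{2}} = -2 + \sqrt{Q^{2} + c^{2}}$)
$\frac{1}{t{\left(-54,223 \right)} + 31905} = \frac{1}{\left(-2 + \sqrt{223^{2} + \left(-54\right)^{2}}\right) + 31905} = \frac{1}{\left(-2 + \sqrt{49729 + 2916}\right) + 31905} = \frac{1}{\left(-2 + \sqrt{52645}\right) + 31905} = \frac{1}{31903 + \sqrt{52645}}$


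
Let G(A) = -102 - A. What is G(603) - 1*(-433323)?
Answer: 432618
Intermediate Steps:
G(603) - 1*(-433323) = (-102 - 1*603) - 1*(-433323) = (-102 - 603) + 433323 = -705 + 433323 = 432618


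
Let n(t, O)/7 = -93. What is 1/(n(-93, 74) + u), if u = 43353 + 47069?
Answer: 1/89771 ≈ 1.1139e-5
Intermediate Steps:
n(t, O) = -651 (n(t, O) = 7*(-93) = -651)
u = 90422
1/(n(-93, 74) + u) = 1/(-651 + 90422) = 1/89771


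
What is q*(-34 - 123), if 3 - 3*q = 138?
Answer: 7065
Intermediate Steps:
q = -45 (q = 1 - 1/3*138 = 1 - 46 = -45)
q*(-34 - 123) = -45*(-34 - 123) = -45*(-157) = 7065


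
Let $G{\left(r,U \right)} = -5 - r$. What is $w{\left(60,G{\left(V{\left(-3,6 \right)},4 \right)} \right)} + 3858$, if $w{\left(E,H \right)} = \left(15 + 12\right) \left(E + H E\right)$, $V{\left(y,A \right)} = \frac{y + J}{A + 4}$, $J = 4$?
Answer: $-2784$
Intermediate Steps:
$V{\left(y,A \right)} = \frac{4 + y}{4 + A}$ ($V{\left(y,A \right)} = \frac{y + 4}{A + 4} = \frac{4 + y}{4 + A}$)
$w{\left(E,H \right)} = 27 E + 27 E H$ ($w{\left(E,H \right)} = 27 \left(E + E H\right) = 27 E + 27 E H$)
$w{\left(60,G{\left(V{\left(-3,6 \right)},4 \right)} \right)} + 3858 = 27 \cdot 60 \left(1 - \left(5 + \frac{4 - 3}{4 + 6}\right)\right) + 3858 = 27 \cdot 60 \left(1 - \left(5 + \frac{1}{10} \cdot 1\right)\right) + 3858 = 27 \cdot 60 \left(1 - \frac{51}{10}\right) + 3858 = 27 \cdot 60 \left(- \frac{41}{10}\right) + 3858 = -6642 + 3858 = -2784$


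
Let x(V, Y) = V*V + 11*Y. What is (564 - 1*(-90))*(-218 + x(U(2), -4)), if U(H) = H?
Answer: -168732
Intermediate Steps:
x(V, Y) = V² + 11*Y
(564 - 1*(-90))*(-218 + x(U(2), -4)) = (564 - 1*(-90))*(-218 + (2² + 11*(-4))) = (564 + 90)*(-218 + (4 - 44)) = 654*(-218 - 40) = 654*(-258) = -168732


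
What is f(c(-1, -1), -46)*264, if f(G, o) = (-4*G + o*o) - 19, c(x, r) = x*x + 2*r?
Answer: 554664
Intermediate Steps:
c(x, r) = x**2 + 2*r
f(G, o) = -19 + o**2 - 4*G (f(G, o) = (-4*G + o**2) - 19 = (o**2 - 4*G) - 19 = -19 + o**2 - 4*G)
f(c(-1, -1), -46)*264 = (-19 + (-46)**2 - 4*((-1)**2 + 2*(-1)))*264 = (-19 + 2116 - 4*(1 - 2))*264 = (-19 + 2116 - 4*(-1))*264 = (-19 + 2116 + 4)*264 = 2101*264 = 554664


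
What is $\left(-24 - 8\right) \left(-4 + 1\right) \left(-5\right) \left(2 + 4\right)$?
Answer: $-2880$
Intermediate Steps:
$\left(-24 - 8\right) \left(-4 + 1\right) \left(-5\right) \left(2 + 4\right) = - 32 \left(-3\right) \left(-5\right) 6 = - 32 \cdot 15 \cdot 6 = \left(-32\right) 90 = -2880$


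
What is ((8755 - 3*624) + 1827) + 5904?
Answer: 14614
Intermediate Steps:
((8755 - 3*624) + 1827) + 5904 = ((8755 - 1872) + 1827) + 5904 = (6883 + 1827) + 5904 = 8710 + 5904 = 14614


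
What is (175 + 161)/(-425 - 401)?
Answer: -24/59 ≈ -0.40678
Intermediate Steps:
(175 + 161)/(-425 - 401) = 336/(-826) = 336*(-1/826) = -24/59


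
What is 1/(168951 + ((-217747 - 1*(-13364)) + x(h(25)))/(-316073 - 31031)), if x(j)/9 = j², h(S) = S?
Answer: 173552/29321883331 ≈ 5.9189e-6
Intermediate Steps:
x(j) = 9*j²
1/(168951 + ((-217747 - 1*(-13364)) + x(h(25)))/(-316073 - 31031)) = 1/(168951 + ((-217747 - 1*(-13364)) + 9*25²)/(-316073 - 31031)) = 1/(168951 + ((-217747 + 13364) + 9*625)/(-347104)) = 1/(168951 + (-204383 + 5625)*(-1/347104)) = 1/(168951 - 198758*(-1/347104)) = 1/(168951 + 99379/173552) = 1/(29321883331/173552) = 173552/29321883331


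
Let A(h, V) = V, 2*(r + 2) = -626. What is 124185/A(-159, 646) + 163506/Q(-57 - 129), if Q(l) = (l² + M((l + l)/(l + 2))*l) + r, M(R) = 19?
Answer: 76940021/389462 ≈ 197.55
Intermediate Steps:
r = -315 (r = -2 + (½)*(-626) = -2 - 313 = -315)
Q(l) = -315 + l² + 19*l (Q(l) = (l² + 19*l) - 315 = -315 + l² + 19*l)
124185/A(-159, 646) + 163506/Q(-57 - 129) = 124185/646 + 163506/(-315 + (-57 - 129)² + 19*(-57 - 129)) = 124185*(1/646) + 163506/(-315 + (-186)² + 19*(-186)) = 7305/38 + 163506/(-315 + 34596 - 3534) = 7305/38 + 163506/30747 = 7305/38 + 163506*(1/30747) = 7305/38 + 54502/10249 = 76940021/389462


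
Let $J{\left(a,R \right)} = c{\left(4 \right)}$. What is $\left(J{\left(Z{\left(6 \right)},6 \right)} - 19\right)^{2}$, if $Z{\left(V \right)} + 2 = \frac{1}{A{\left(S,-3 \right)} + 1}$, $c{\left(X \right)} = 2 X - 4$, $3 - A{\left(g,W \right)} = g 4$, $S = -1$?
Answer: $225$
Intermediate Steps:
$A{\left(g,W \right)} = 3 - 4 g$ ($A{\left(g,W \right)} = 3 - g 4 = 3 - 4 g$)
$c{\left(X \right)} = -4 + 2 X$
$Z{\left(V \right)} = - \frac{15}{8}$ ($Z{\left(V \right)} = -2 + \frac{1}{\left(3 - -4\right) + 1} = -2 + \frac{1}{\left(3 + 4\right) + 1} = -2 + \frac{1}{7 + 1} = -2 + \frac{1}{8} = - \frac{15}{8}$)
$J{\left(a,R \right)} = 4$ ($J{\left(a,R \right)} = -4 + 2 \cdot 4 = -4 + 8 = 4$)
$\left(J{\left(Z{\left(6 \right)},6 \right)} - 19\right)^{2} = \left(4 - 19\right)^{2} = \left(-15\right)^{2} = 225$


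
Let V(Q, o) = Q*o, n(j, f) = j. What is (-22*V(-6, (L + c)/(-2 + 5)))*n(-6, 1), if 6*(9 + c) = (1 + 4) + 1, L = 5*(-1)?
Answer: 3432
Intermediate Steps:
L = -5
c = -8 (c = -9 + ((1 + 4) + 1)/6 = -9 + (5 + 1)/6 = -9 + (1/6)*6 = -9 + 1 = -8)
(-22*V(-6, (L + c)/(-2 + 5)))*n(-6, 1) = -(-132)*(-5 - 8)/(-2 + 5)*(-6) = -(-132)*(-13/3)*(-6) = -(-132)*(-13*1/3)*(-6) = -(-132)*(-13)/3*(-6) = -22*26*(-6) = -572*(-6) = 3432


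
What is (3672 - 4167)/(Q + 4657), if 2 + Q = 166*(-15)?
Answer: -99/433 ≈ -0.22864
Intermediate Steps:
Q = -2492 (Q = -2 + 166*(-15) = -2 - 2490 = -2492)
(3672 - 4167)/(Q + 4657) = (3672 - 4167)/(-2492 + 4657) = -495/2165 = -495*1/2165 = -99/433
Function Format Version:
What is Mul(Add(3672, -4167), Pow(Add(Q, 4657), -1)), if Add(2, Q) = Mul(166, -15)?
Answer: Rational(-99, 433) ≈ -0.22864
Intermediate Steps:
Q = -2492 (Q = Add(-2, Mul(166, -15)) = Add(-2, -2490) = -2492)
Mul(Add(3672, -4167), Pow(Add(Q, 4657), -1)) = Mul(Add(3672, -4167), Pow(Add(-2492, 4657), -1)) = Mul(-495, Pow(2165, -1)) = Mul(-495, Rational(1, 2165)) = Rational(-99, 433)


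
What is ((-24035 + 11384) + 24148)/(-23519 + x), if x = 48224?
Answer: 11497/24705 ≈ 0.46537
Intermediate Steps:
((-24035 + 11384) + 24148)/(-23519 + x) = ((-24035 + 11384) + 24148)/(-23519 + 48224) = (-12651 + 24148)/24705 = 11497*(1/24705) = 11497/24705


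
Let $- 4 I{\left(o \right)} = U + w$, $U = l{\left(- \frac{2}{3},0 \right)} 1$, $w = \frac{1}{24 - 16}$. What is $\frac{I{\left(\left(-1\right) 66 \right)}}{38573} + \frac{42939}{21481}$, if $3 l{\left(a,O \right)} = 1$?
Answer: $\frac{159003224221}{79544314848} \approx 1.9989$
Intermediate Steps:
$l{\left(a,O \right)} = \frac{1}{3}$ ($l{\left(a,O \right)} = \frac{1}{3} \cdot 1 = \frac{1}{3}$)
$w = \frac{1}{8}$ ($w = \frac{1}{24 - 16} = \frac{1}{8} \approx 0.125$)
$U = \frac{1}{3}$ ($U = \frac{1}{3} \cdot 1 = \frac{1}{3} \approx 0.33333$)
$I{\left(o \right)} = - \frac{11}{96}$ ($I{\left(o \right)} = - \frac{\frac{1}{3} + \frac{1}{8}}{4} = \left(- \frac{1}{4}\right) \frac{11}{24} = - \frac{11}{96}$)
$\frac{I{\left(\left(-1\right) 66 \right)}}{38573} + \frac{42939}{21481} = - \frac{11}{96 \cdot 38573} + \frac{42939}{21481} = \left(- \frac{11}{96}\right) \frac{1}{38573} + 42939 \cdot \frac{1}{21481} = - \frac{11}{3703008} + \frac{42939}{21481} = \frac{159003224221}{79544314848}$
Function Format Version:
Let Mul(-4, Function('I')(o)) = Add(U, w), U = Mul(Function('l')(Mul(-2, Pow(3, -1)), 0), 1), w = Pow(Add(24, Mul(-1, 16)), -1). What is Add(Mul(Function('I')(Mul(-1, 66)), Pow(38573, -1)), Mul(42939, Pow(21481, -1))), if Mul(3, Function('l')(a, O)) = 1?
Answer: Rational(159003224221, 79544314848) ≈ 1.9989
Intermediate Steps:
Function('l')(a, O) = Rational(1, 3) (Function('l')(a, O) = Mul(Rational(1, 3), 1) = Rational(1, 3))
w = Rational(1, 8) (w = Pow(Add(24, -16), -1) = Pow(8, -1) = Rational(1, 8) ≈ 0.12500)
U = Rational(1, 3) (U = Mul(Rational(1, 3), 1) = Rational(1, 3) ≈ 0.33333)
Function('I')(o) = Rational(-11, 96) (Function('I')(o) = Mul(Rational(-1, 4), Add(Rational(1, 3), Rational(1, 8))) = Mul(Rational(-1, 4), Rational(11, 24)) = Rational(-11, 96))
Add(Mul(Function('I')(Mul(-1, 66)), Pow(38573, -1)), Mul(42939, Pow(21481, -1))) = Add(Mul(Rational(-11, 96), Pow(38573, -1)), Mul(42939, Pow(21481, -1))) = Add(Mul(Rational(-11, 96), Rational(1, 38573)), Mul(42939, Rational(1, 21481))) = Add(Rational(-11, 3703008), Rational(42939, 21481)) = Rational(159003224221, 79544314848)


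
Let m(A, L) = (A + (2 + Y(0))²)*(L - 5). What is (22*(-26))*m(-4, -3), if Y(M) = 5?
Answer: 205920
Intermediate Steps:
m(A, L) = (-5 + L)*(49 + A) (m(A, L) = (A + (2 + 5)²)*(L - 5) = (A + 7²)*(-5 + L) = (A + 49)*(-5 + L) = (49 + A)*(-5 + L) = (-5 + L)*(49 + A))
(22*(-26))*m(-4, -3) = (22*(-26))*(-245 - 5*(-4) + 49*(-3) - 4*(-3)) = -572*(-245 + 20 - 147 + 12) = -572*(-360) = 205920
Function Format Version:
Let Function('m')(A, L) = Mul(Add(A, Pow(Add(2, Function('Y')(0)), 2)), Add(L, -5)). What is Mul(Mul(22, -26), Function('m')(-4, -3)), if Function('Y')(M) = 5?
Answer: 205920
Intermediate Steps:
Function('m')(A, L) = Mul(Add(-5, L), Add(49, A)) (Function('m')(A, L) = Mul(Add(A, Pow(Add(2, 5), 2)), Add(L, -5)) = Mul(Add(A, Pow(7, 2)), Add(-5, L)) = Mul(Add(A, 49), Add(-5, L)) = Mul(Add(49, A), Add(-5, L)) = Mul(Add(-5, L), Add(49, A)))
Mul(Mul(22, -26), Function('m')(-4, -3)) = Mul(Mul(22, -26), Add(-245, Mul(-5, -4), Mul(49, -3), Mul(-4, -3))) = Mul(-572, Add(-245, 20, -147, 12)) = Mul(-572, -360) = 205920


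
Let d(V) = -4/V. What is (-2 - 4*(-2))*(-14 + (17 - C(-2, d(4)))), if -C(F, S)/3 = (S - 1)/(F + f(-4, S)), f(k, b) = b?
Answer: 30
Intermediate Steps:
C(F, S) = -3*(-1 + S)/(F + S) (C(F, S) = -3*(S - 1)/(F + S) = -3*(-1 + S)/(F + S))
(-2 - 4*(-2))*(-14 + (17 - C(-2, d(4)))) = (-2 - 4*(-2))*(-14 + (17 - 3*(1 - (-4)/4)/(-2 - 4/4))) = (-2 + 8)*(-14 + (17 - 3*(1 - (-4)/4)/(-2 - 4*1/4))) = 6*(-14 + (17 - 3*(1 - 1*(-1))/(-2 - 1))) = 6*(-14 + (17 - 3*(1 + 1)/(-3))) = 6*(-14 + (17 - 3*(-1)*2/3)) = 6*(-14 + (17 - 1*(-2))) = 6*(-14 + (17 + 2)) = 6*(-14 + 19) = 6*5 = 30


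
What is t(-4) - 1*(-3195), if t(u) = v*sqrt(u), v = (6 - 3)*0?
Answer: 3195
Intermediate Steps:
v = 0 (v = 3*0 = 0)
t(u) = 0 (t(u) = 0*sqrt(u) = 0)
t(-4) - 1*(-3195) = 0 - 1*(-3195) = 0 + 3195 = 3195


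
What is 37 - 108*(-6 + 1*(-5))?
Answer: 1225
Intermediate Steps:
37 - 108*(-6 + 1*(-5)) = 37 - 108*(-6 - 5) = 37 - 108*(-11) = 37 + 1188 = 1225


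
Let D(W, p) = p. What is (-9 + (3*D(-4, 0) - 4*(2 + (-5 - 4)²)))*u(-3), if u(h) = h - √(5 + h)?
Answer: 1023 + 341*√2 ≈ 1505.2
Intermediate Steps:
(-9 + (3*D(-4, 0) - 4*(2 + (-5 - 4)²)))*u(-3) = (-9 + (3*0 - 4*(2 + (-5 - 4)²)))*(-3 - √(5 - 3)) = (-9 + (0 - 4*(2 + (-9)²)))*(-3 - √2) = (-9 + (0 - 4*(2 + 81)))*(-3 - √2) = (-9 + (0 - 4*83))*(-3 - √2) = (-9 + (0 - 332))*(-3 - √2) = (-9 - 332)*(-3 - √2) = -341*(-3 - √2) = 1023 + 341*√2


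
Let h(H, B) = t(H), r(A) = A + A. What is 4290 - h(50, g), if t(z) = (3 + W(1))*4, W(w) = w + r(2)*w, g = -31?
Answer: 4258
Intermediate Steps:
r(A) = 2*A
W(w) = 5*w (W(w) = w + (2*2)*w = w + 4*w = 5*w)
t(z) = 32 (t(z) = (3 + 5*1)*4 = (3 + 5)*4 = 8*4 = 32)
h(H, B) = 32
4290 - h(50, g) = 4290 - 1*32 = 4290 - 32 = 4258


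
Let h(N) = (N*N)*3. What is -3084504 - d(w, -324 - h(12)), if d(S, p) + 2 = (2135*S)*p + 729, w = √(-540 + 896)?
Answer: -3085231 + 3228120*√89 ≈ 2.7369e+7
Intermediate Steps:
h(N) = 3*N² (h(N) = N²*3 = 3*N²)
w = 2*√89 (w = √356 = 2*√89 ≈ 18.868)
d(S, p) = 727 + 2135*S*p (d(S, p) = -2 + ((2135*S)*p + 729) = -2 + (2135*S*p + 729) = -2 + (729 + 2135*S*p) = 727 + 2135*S*p)
-3084504 - d(w, -324 - h(12)) = -3084504 - (727 + 2135*(2*√89)*(-324 - 3*12²)) = -3084504 - (727 + 2135*(2*√89)*(-324 - 3*144)) = -3084504 - (727 + 2135*(2*√89)*(-324 - 1*432)) = -3084504 - (727 + 2135*(2*√89)*(-324 - 432)) = -3084504 - (727 + 2135*(2*√89)*(-756)) = -3084504 - (727 - 3228120*√89) = -3084504 + (-727 + 3228120*√89) = -3085231 + 3228120*√89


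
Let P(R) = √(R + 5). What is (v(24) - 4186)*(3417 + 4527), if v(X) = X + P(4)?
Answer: -33039096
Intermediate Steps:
P(R) = √(5 + R)
v(X) = 3 + X (v(X) = X + √(5 + 4) = X + √9 = X + 3 = 3 + X)
(v(24) - 4186)*(3417 + 4527) = ((3 + 24) - 4186)*(3417 + 4527) = (27 - 4186)*7944 = -4159*7944 = -33039096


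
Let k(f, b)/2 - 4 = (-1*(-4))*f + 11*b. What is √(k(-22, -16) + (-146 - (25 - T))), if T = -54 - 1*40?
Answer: I*√785 ≈ 28.018*I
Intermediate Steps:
T = -94 (T = -54 - 40 = -94)
k(f, b) = 8 + 8*f + 22*b (k(f, b) = 8 + 2*((-1*(-4))*f + 11*b) = 8 + 2*(4*f + 11*b) = 8 + (8*f + 22*b) = 8 + 8*f + 22*b)
√(k(-22, -16) + (-146 - (25 - T))) = √((8 + 8*(-22) + 22*(-16)) + (-146 - (25 - 1*(-94)))) = √((8 - 176 - 352) + (-146 - (25 + 94))) = √(-520 + (-146 - 1*119)) = √(-520 + (-146 - 119)) = √(-520 - 265) = √(-785) = I*√785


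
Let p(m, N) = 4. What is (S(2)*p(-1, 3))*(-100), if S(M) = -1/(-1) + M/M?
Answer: -800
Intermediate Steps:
S(M) = 2 (S(M) = -1*(-1) + 1 = 1 + 1 = 2)
(S(2)*p(-1, 3))*(-100) = (2*4)*(-100) = 8*(-100) = -800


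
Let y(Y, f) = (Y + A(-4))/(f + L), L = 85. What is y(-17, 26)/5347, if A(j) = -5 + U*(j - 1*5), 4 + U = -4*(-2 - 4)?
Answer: -202/593517 ≈ -0.00034034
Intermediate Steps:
U = 20 (U = -4 - 4*(-2 - 4) = -4 - 4*(-6) = -4 + 24 = 20)
A(j) = -105 + 20*j (A(j) = -5 + 20*(j - 1*5) = -5 + 20*(j - 5) = -5 + 20*(-5 + j) = -5 + (-100 + 20*j) = -105 + 20*j)
y(Y, f) = (-185 + Y)/(85 + f) (y(Y, f) = (Y + (-105 + 20*(-4)))/(f + 85) = (Y + (-105 - 80))/(85 + f) = (Y - 185)/(85 + f) = (-185 + Y)/(85 + f))
y(-17, 26)/5347 = ((-185 - 17)/(85 + 26))/5347 = (-202/111)*(1/5347) = ((1/111)*(-202))*(1/5347) = -202/111*1/5347 = -202/593517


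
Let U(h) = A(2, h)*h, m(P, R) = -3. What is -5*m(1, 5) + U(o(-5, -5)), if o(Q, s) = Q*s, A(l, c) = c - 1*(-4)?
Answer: 740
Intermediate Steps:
A(l, c) = 4 + c (A(l, c) = c + 4 = 4 + c)
U(h) = h*(4 + h) (U(h) = (4 + h)*h = h*(4 + h))
-5*m(1, 5) + U(o(-5, -5)) = -5*(-3) + (-5*(-5))*(4 - 5*(-5)) = 15 + 25*(4 + 25) = 15 + 25*29 = 15 + 725 = 740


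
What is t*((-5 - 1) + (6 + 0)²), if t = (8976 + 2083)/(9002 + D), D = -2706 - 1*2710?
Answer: 165885/1793 ≈ 92.518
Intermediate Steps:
D = -5416 (D = -2706 - 2710 = -5416)
t = 11059/3586 (t = (8976 + 2083)/(9002 - 5416) = 11059/3586 ≈ 3.0839)
t*((-5 - 1) + (6 + 0)²) = 11059*((-5 - 1) + (6 + 0)²)/3586 = 11059*(-6 + 6²)/3586 = 11059*(-6 + 36)/3586 = (11059/3586)*30 = 165885/1793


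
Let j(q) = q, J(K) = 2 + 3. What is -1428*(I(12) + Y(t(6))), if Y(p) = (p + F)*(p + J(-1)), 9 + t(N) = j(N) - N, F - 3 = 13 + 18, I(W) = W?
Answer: 125664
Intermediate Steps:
J(K) = 5
F = 34 (F = 3 + (13 + 18) = 3 + 31 = 34)
t(N) = -9 (t(N) = -9 + (N - N) = -9 + 0 = -9)
Y(p) = (5 + p)*(34 + p) (Y(p) = (p + 34)*(p + 5) = (34 + p)*(5 + p) = (5 + p)*(34 + p))
-1428*(I(12) + Y(t(6))) = -1428*(12 + (170 + (-9)**2 + 39*(-9))) = -1428*(12 + (170 + 81 - 351)) = -1428*(12 - 100) = -1428*(-88) = 125664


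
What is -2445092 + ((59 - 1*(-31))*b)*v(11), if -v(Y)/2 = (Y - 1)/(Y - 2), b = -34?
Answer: -2438292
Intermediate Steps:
v(Y) = -2*(-1 + Y)/(-2 + Y) (v(Y) = -2*(Y - 1)/(Y - 2) = -2*(-1 + Y)/(-2 + Y))
-2445092 + ((59 - 1*(-31))*b)*v(11) = -2445092 + ((59 - 1*(-31))*(-34))*(2*(1 - 1*11)/(-2 + 11)) = -2445092 + ((59 + 31)*(-34))*(2*(1 - 11)/9) = -2445092 + (90*(-34))*(2*(1/9)*(-10)) = -2445092 - 3060*(-20/9) = -2445092 + 6800 = -2438292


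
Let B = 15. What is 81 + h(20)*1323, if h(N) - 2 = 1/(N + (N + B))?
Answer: 151308/55 ≈ 2751.1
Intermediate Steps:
h(N) = 2 + 1/(15 + 2*N) (h(N) = 2 + 1/(N + (N + 15)) = 2 + 1/(N + (15 + N)) = 2 + 1/(15 + 2*N))
81 + h(20)*1323 = 81 + ((31 + 4*20)/(15 + 2*20))*1323 = 81 + ((31 + 80)/(15 + 40))*1323 = 81 + (111/55)*1323 = 81 + 146853/55 = 151308/55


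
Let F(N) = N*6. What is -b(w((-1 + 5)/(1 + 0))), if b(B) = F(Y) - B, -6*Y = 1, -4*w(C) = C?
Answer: 0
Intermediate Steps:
w(C) = -C/4
Y = -⅙ (Y = -⅙*1 = -⅙ ≈ -0.16667)
F(N) = 6*N
b(B) = -1 - B (b(B) = 6*(-⅙) - B = -1 - B)
-b(w((-1 + 5)/(1 + 0))) = -(-1 - (-1)*(-1 + 5)/(1 + 0)/4) = -(-1 - (-1)*4/1/4) = -(-1 - (-1)*4*1/4) = -(-1 - (-1)*4/4) = -(-1 - 1*(-1)) = -(-1 + 1) = -1*0 = 0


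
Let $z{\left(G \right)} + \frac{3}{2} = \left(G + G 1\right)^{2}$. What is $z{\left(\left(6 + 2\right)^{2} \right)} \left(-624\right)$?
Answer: $-10222680$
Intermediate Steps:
$z{\left(G \right)} = - \frac{3}{2} + 4 G^{2}$ ($z{\left(G \right)} = - \frac{3}{2} + \left(G + G 1\right)^{2} = - \frac{3}{2} + \left(G + G\right)^{2} = - \frac{3}{2} + \left(2 G\right)^{2} = - \frac{3}{2} + 4 G^{2}$)
$z{\left(\left(6 + 2\right)^{2} \right)} \left(-624\right) = \left(- \frac{3}{2} + 4 \left(\left(6 + 2\right)^{2}\right)^{2}\right) \left(-624\right) = \left(- \frac{3}{2} + 4 \left(8^{2}\right)^{2}\right) \left(-624\right) = \left(- \frac{3}{2} + 4 \cdot 64^{2}\right) \left(-624\right) = \left(- \frac{3}{2} + 4 \cdot 4096\right) \left(-624\right) = \left(- \frac{3}{2} + 16384\right) \left(-624\right) = \frac{32765}{2} \left(-624\right) = -10222680$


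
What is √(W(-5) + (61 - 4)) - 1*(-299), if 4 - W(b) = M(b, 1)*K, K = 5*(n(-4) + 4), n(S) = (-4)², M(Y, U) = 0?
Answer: 299 + √61 ≈ 306.81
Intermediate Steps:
n(S) = 16
K = 100 (K = 5*(16 + 4) = 5*20 = 100)
W(b) = 4 (W(b) = 4 - 0*100 = 4 - 1*0 = 4 + 0 = 4)
√(W(-5) + (61 - 4)) - 1*(-299) = √(4 + (61 - 4)) - 1*(-299) = √(4 + 57) + 299 = √61 + 299 = 299 + √61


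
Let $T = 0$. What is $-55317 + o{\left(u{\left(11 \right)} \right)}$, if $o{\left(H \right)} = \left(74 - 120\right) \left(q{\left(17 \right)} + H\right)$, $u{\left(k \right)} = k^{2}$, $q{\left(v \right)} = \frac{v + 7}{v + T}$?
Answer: $- \frac{1036115}{17} \approx -60948.0$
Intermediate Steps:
$q{\left(v \right)} = \frac{7 + v}{v}$ ($q{\left(v \right)} = \frac{v + 7}{v + 0} = \frac{7 + v}{v}$)
$o{\left(H \right)} = - \frac{1104}{17} - 46 H$ ($o{\left(H \right)} = \left(74 - 120\right) \left(\frac{7 + 17}{17} + H\right) = - 46 \left(\frac{1}{17} \cdot 24 + H\right) = - 46 \left(\frac{24}{17} + H\right) = - \frac{1104}{17} - 46 H$)
$-55317 + o{\left(u{\left(11 \right)} \right)} = -55317 - \left(\frac{1104}{17} + 46 \cdot 11^{2}\right) = -55317 - \frac{95726}{17} = - \frac{1036115}{17}$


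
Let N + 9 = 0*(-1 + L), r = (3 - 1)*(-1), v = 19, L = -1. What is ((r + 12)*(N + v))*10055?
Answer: 1005500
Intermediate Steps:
r = -2 (r = 2*(-1) = -2)
N = -9 (N = -9 + 0*(-1 - 1) = -9 + 0*(-2) = -9 + 0 = -9)
((r + 12)*(N + v))*10055 = ((-2 + 12)*(-9 + 19))*10055 = (10*10)*10055 = 100*10055 = 1005500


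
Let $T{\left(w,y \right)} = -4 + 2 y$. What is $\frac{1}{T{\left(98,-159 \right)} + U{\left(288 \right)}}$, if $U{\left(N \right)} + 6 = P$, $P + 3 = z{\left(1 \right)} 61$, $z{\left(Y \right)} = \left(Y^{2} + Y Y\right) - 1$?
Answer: $- \frac{1}{270} \approx -0.0037037$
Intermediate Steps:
$z{\left(Y \right)} = -1 + 2 Y^{2}$ ($z{\left(Y \right)} = \left(Y^{2} + Y^{2}\right) - 1 = 2 Y^{2} - 1 = -1 + 2 Y^{2}$)
$P = 58$ ($P = -3 + \left(-1 + 2 \cdot 1^{2}\right) 61 = -3 + \left(-1 + 2 \cdot 1\right) 61 = -3 + \left(-1 + 2\right) 61 = -3 + 1 \cdot 61 = -3 + 61 = 58$)
$U{\left(N \right)} = 52$ ($U{\left(N \right)} = -6 + 58 = 52$)
$\frac{1}{T{\left(98,-159 \right)} + U{\left(288 \right)}} = \frac{1}{\left(-4 + 2 \left(-159\right)\right) + 52} = \frac{1}{\left(-4 - 318\right) + 52} = \frac{1}{-322 + 52} = \frac{1}{-270} = - \frac{1}{270}$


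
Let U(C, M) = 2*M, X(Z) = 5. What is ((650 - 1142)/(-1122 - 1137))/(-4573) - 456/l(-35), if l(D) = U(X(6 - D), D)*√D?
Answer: -164/3443469 - 228*I*√35/1225 ≈ -4.7626e-5 - 1.1011*I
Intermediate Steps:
l(D) = 2*D^(3/2) (l(D) = (2*D)*√D = 2*D^(3/2))
((650 - 1142)/(-1122 - 1137))/(-4573) - 456/l(-35) = ((650 - 1142)/(-1122 - 1137))/(-4573) - 456*I*√35/2450 = -492/(-2259)*(-1/4573) - 456*I*√35/2450 = -492*(-1/2259)*(-1/4573) - 456*I*√35/2450 = (164/753)*(-1/4573) - 228*I*√35/1225 = -164/3443469 - 228*I*√35/1225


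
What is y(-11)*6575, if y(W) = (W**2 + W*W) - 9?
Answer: 1531975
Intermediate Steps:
y(W) = -9 + 2*W**2 (y(W) = (W**2 + W**2) - 9 = 2*W**2 - 9 = -9 + 2*W**2)
y(-11)*6575 = (-9 + 2*(-11)**2)*6575 = (-9 + 2*121)*6575 = (-9 + 242)*6575 = 233*6575 = 1531975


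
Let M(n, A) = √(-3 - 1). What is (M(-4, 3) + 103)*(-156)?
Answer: -16068 - 312*I ≈ -16068.0 - 312.0*I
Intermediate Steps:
M(n, A) = 2*I (M(n, A) = √(-4) = 2*I)
(M(-4, 3) + 103)*(-156) = (2*I + 103)*(-156) = (103 + 2*I)*(-156) = -16068 - 312*I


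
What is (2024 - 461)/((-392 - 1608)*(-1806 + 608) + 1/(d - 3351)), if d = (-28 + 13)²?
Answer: 4885938/7489895999 ≈ 0.00065234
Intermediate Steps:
d = 225 (d = (-15)² = 225)
(2024 - 461)/((-392 - 1608)*(-1806 + 608) + 1/(d - 3351)) = (2024 - 461)/((-392 - 1608)*(-1806 + 608) + 1/(225 - 3351)) = 1563/(-2000*(-1198) + 1/(-3126)) = 1563/(2396000 - 1/3126) = 1563/(7489895999/3126) = 1563*(3126/7489895999) = 4885938/7489895999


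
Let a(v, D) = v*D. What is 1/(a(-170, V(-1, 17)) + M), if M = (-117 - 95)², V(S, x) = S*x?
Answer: 1/47834 ≈ 2.0906e-5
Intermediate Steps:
M = 44944 (M = (-212)² = 44944)
a(v, D) = D*v
1/(a(-170, V(-1, 17)) + M) = 1/(-1*17*(-170) + 44944) = 1/(-17*(-170) + 44944) = 1/(2890 + 44944) = 1/47834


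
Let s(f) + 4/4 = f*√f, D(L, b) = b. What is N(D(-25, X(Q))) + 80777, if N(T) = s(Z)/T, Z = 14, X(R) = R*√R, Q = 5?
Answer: 80777 - √5/25 + 14*√70/25 ≈ 80782.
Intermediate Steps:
X(R) = R^(3/2)
s(f) = -1 + f^(3/2) (s(f) = -1 + f*√f = -1 + f^(3/2))
N(T) = (-1 + 14*√14)/T (N(T) = (-1 + 14^(3/2))/T = (-1 + 14*√14)/T)
N(D(-25, X(Q))) + 80777 = (-1 + 14*√14)/(5^(3/2)) + 80777 = (-1 + 14*√14)/((5*√5)) + 80777 = (√5/25)*(-1 + 14*√14) + 80777 = √5*(-1 + 14*√14)/25 + 80777 = 80777 + √5*(-1 + 14*√14)/25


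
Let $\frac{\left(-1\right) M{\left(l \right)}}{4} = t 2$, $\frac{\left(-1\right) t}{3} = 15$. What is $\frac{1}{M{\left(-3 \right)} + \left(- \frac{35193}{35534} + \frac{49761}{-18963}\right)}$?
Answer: $\frac{74870138}{26682630543} \approx 0.002806$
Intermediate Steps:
$t = -45$ ($t = \left(-3\right) 15 = -45$)
$M{\left(l \right)} = 360$ ($M{\left(l \right)} = - 4 \left(\left(-45\right) 2\right) = \left(-4\right) \left(-90\right) = 360$)
$\frac{1}{M{\left(-3 \right)} + \left(- \frac{35193}{35534} + \frac{49761}{-18963}\right)} = \frac{1}{360 + \left(- \frac{35193}{35534} + \frac{49761}{-18963}\right)} = \frac{1}{360 + \left(\left(-35193\right) \frac{1}{35534} + 49761 \left(- \frac{1}{18963}\right)\right)} = \frac{1}{360 - \frac{270619137}{74870138}} = \frac{1}{\frac{26682630543}{74870138}} = \frac{74870138}{26682630543}$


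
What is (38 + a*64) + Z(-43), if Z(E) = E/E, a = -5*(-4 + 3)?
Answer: 359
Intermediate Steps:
a = 5 (a = -5*(-1) = 5)
Z(E) = 1
(38 + a*64) + Z(-43) = (38 + 5*64) + 1 = (38 + 320) + 1 = 358 + 1 = 359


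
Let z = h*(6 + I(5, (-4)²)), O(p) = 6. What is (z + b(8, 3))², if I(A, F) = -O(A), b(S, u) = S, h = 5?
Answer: 64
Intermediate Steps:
I(A, F) = -6 (I(A, F) = -1*6 = -6)
z = 0 (z = 5*(6 - 6) = 5*0 = 0)
(z + b(8, 3))² = (0 + 8)² = 8² = 64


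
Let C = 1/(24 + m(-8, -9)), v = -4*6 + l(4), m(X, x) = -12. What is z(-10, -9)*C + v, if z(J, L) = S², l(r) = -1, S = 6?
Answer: -22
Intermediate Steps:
z(J, L) = 36 (z(J, L) = 6² = 36)
v = -25 (v = -4*6 - 1 = -24 - 1 = -25)
C = 1/12 (C = 1/(24 - 12) = 1/12 ≈ 0.083333)
z(-10, -9)*C + v = 36*(1/12) - 25 = 3 - 25 = -22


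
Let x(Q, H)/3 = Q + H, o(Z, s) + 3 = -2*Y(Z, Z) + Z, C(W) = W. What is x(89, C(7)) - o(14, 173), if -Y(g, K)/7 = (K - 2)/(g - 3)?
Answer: 2879/11 ≈ 261.73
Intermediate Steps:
Y(g, K) = -7*(-2 + K)/(-3 + g) (Y(g, K) = -7*(K - 2)/(g - 3) = -7*(-2 + K)/(-3 + g))
o(Z, s) = -3 + Z - 14*(2 - Z)/(-3 + Z) (o(Z, s) = -3 + (-14*(2 - Z)/(-3 + Z) + Z) = -3 + (Z - 14*(2 - Z)/(-3 + Z)) = -3 + Z - 14*(2 - Z)/(-3 + Z))
x(Q, H) = 3*H + 3*Q (x(Q, H) = 3*(Q + H) = 3*(H + Q) = 3*H + 3*Q)
x(89, C(7)) - o(14, 173) = (3*7 + 3*89) - (-19 + 14**2 + 8*14)/(-3 + 14) = (21 + 267) - (-19 + 196 + 112)/11 = 288 - 289/11 = 2879/11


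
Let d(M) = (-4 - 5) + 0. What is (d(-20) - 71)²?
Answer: 6400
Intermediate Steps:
d(M) = -9 (d(M) = -9 + 0 = -9)
(d(-20) - 71)² = (-9 - 71)² = (-80)² = 6400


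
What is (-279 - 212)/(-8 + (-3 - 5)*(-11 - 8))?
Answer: -491/144 ≈ -3.4097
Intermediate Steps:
(-279 - 212)/(-8 + (-3 - 5)*(-11 - 8)) = -491/(-8 - 8*(-19)) = -491/(-8 + 152) = -491/144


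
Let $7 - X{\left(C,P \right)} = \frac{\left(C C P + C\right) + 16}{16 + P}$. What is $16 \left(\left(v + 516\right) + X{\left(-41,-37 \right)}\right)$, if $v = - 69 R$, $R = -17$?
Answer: $- \frac{425696}{21} \approx -20271.0$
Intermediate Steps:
$v = 1173$ ($v = \left(-69\right) \left(-17\right) = 1173$)
$X{\left(C,P \right)} = 7 - \frac{16 + C + P C^{2}}{16 + P}$ ($X{\left(C,P \right)} = 7 - \frac{\left(C C P + C\right) + 16}{16 + P} = 7 - \frac{\left(C^{2} P + C\right) + 16}{16 + P} = 7 - \frac{\left(P C^{2} + C\right) + 16}{16 + P} = 7 - \frac{\left(C + P C^{2}\right) + 16}{16 + P} = 7 - \frac{16 + C + P C^{2}}{16 + P}$)
$16 \left(\left(v + 516\right) + X{\left(-41,-37 \right)}\right) = 16 \left(\left(1173 + 516\right) + \frac{96 - -41 + 7 \left(-37\right) - - 37 \left(-41\right)^{2}}{16 - 37}\right) = 16 \left(1689 + \frac{96 + 41 - 259 - \left(-37\right) 1681}{-21}\right) = 16 \left(1689 - \frac{96 + 41 - 259 + 62197}{21}\right) = 16 \left(1689 - \frac{62075}{21}\right) = 16 \left(- \frac{26606}{21}\right) = - \frac{425696}{21}$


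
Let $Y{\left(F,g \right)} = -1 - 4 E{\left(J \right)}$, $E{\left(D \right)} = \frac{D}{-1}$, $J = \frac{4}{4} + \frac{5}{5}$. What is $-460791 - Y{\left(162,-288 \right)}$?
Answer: $-460798$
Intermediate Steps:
$J = 2$ ($J = 4 \cdot \frac{1}{4} + 5 \cdot \frac{1}{5} = 1 + 1 = 2$)
$E{\left(D \right)} = - D$ ($E{\left(D \right)} = D \left(-1\right) = - D$)
$Y{\left(F,g \right)} = 7$ ($Y{\left(F,g \right)} = -1 - 4 \left(\left(-1\right) 2\right) = -1 - -8 = -1 + 8 = 7$)
$-460791 - Y{\left(162,-288 \right)} = -460791 - 7 = -460798$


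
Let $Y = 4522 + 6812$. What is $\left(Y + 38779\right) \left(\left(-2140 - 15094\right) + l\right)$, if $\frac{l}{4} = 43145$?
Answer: $7784854098$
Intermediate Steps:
$l = 172580$ ($l = 4 \cdot 43145 = 172580$)
$Y = 11334$
$\left(Y + 38779\right) \left(\left(-2140 - 15094\right) + l\right) = \left(11334 + 38779\right) \left(\left(-2140 - 15094\right) + 172580\right) = 50113 \left(\left(-2140 - 15094\right) + 172580\right) = 50113 \left(-17234 + 172580\right) = 50113 \cdot 155346 = 7784854098$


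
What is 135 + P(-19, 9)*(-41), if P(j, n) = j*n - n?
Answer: 7515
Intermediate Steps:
P(j, n) = -n + j*n
135 + P(-19, 9)*(-41) = 135 + (9*(-1 - 19))*(-41) = 135 + (9*(-20))*(-41) = 135 - 180*(-41) = 135 + 7380 = 7515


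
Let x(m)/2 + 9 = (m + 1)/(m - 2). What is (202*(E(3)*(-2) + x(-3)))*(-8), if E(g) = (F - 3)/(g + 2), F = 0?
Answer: 25856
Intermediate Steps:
x(m) = -18 + 2*(1 + m)/(-2 + m) (x(m) = -18 + 2*((m + 1)/(m - 2)) = -18 + 2*((1 + m)/(-2 + m)) = -18 + 2*(1 + m)/(-2 + m))
E(g) = -3/(2 + g) (E(g) = (0 - 3)/(g + 2) = -3/(2 + g))
(202*(E(3)*(-2) + x(-3)))*(-8) = (202*(-3/(2 + 3)*(-2) + 2*(19 - 8*(-3))/(-2 - 3)))*(-8) = (202*(-3/5*(-2) + 2*(19 + 24)/(-5)))*(-8) = (202*(-3*⅕*(-2) + 2*(-⅕)*43))*(-8) = (202*(-⅗*(-2) - 86/5))*(-8) = (202*(6/5 - 86/5))*(-8) = (202*(-16))*(-8) = -3232*(-8) = 25856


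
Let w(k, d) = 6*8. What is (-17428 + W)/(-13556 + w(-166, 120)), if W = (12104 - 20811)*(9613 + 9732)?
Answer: 168454343/13508 ≈ 12471.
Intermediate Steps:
w(k, d) = 48
W = -168436915 (W = -8707*19345 = -168436915)
(-17428 + W)/(-13556 + w(-166, 120)) = (-17428 - 168436915)/(-13556 + 48) = -168454343/(-13508) = -168454343*(-1/13508) = 168454343/13508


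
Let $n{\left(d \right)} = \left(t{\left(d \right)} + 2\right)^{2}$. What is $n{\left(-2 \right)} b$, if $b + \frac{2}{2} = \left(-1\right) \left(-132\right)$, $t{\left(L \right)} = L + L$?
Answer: $524$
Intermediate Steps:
$t{\left(L \right)} = 2 L$
$n{\left(d \right)} = \left(2 + 2 d\right)^{2}$ ($n{\left(d \right)} = \left(2 d + 2\right)^{2} = \left(2 + 2 d\right)^{2}$)
$b = 131$ ($b = -1 - -132 = -1 + 132 = 131$)
$n{\left(-2 \right)} b = 4 \left(1 - 2\right)^{2} \cdot 131 = 4 \left(-1\right)^{2} \cdot 131 = 4 \cdot 1 \cdot 131 = 4 \cdot 131 = 524$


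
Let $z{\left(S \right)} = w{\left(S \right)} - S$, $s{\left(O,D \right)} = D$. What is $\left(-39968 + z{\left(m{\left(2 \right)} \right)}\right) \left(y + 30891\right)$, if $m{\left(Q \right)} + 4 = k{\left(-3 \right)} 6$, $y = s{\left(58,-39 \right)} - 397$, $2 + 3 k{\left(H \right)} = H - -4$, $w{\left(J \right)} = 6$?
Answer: $-1216859980$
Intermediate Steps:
$k{\left(H \right)} = \frac{2}{3} + \frac{H}{3}$ ($k{\left(H \right)} = - \frac{2}{3} + \frac{H - -4}{3} = - \frac{2}{3} + \frac{H + 4}{3} = - \frac{2}{3} + \frac{4 + H}{3} = - \frac{2}{3} + \left(\frac{4}{3} + \frac{H}{3}\right) = \frac{2}{3} + \frac{H}{3}$)
$y = -436$ ($y = -39 - 397 = -436$)
$m{\left(Q \right)} = -6$ ($m{\left(Q \right)} = -4 + \left(\frac{2}{3} + \frac{1}{3} \left(-3\right)\right) 6 = -4 + \left(\frac{2}{3} - 1\right) 6 = -4 - 2 = -6$)
$z{\left(S \right)} = 6 - S$
$\left(-39968 + z{\left(m{\left(2 \right)} \right)}\right) \left(y + 30891\right) = \left(-39968 + \left(6 - -6\right)\right) \left(-436 + 30891\right) = \left(-39968 + \left(6 + 6\right)\right) 30455 = \left(-39968 + 12\right) 30455 = \left(-39956\right) 30455 = -1216859980$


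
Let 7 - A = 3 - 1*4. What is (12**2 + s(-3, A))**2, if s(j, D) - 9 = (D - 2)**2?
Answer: 35721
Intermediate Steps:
A = 8 (A = 7 - (3 - 1*4) = 7 - (3 - 4) = 7 - 1*(-1) = 7 + 1 = 8)
s(j, D) = 9 + (-2 + D)**2 (s(j, D) = 9 + (D - 2)**2 = 9 + (-2 + D)**2)
(12**2 + s(-3, A))**2 = (12**2 + (9 + (-2 + 8)**2))**2 = (144 + (9 + 6**2))**2 = (144 + (9 + 36))**2 = (144 + 45)**2 = 189**2 = 35721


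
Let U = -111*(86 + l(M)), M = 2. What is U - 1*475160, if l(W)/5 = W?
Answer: -485816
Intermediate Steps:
l(W) = 5*W
U = -10656 (U = -111*(86 + 5*2) = -111*(86 + 10) = -111*96 = -10656)
U - 1*475160 = -10656 - 1*475160 = -10656 - 475160 = -485816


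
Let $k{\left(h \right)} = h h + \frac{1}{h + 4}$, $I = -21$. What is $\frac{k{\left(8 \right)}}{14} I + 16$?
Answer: $- \frac{641}{8} \approx -80.125$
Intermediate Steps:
$k{\left(h \right)} = h^{2} + \frac{1}{4 + h}$
$\frac{k{\left(8 \right)}}{14} I + 16 = \frac{\frac{1}{4 + 8} \left(1 + 8^{3} + 4 \cdot 8^{2}\right)}{14} \left(-21\right) + 16 = \frac{1 + 512 + 4 \cdot 64}{12} \cdot \frac{1}{14} \left(-21\right) + 16 = \frac{1 + 512 + 256}{12} \cdot \frac{1}{14} \left(-21\right) + 16 = \frac{1}{12} \cdot 769 \cdot \frac{1}{14} \left(-21\right) + 16 = \frac{769}{12} \cdot \frac{1}{14} \left(-21\right) + 16 = \frac{769}{168} \left(-21\right) + 16 = - \frac{769}{8} + 16 = - \frac{641}{8}$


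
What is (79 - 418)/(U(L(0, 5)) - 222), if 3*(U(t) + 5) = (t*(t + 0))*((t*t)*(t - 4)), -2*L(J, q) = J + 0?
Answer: 339/227 ≈ 1.4934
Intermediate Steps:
L(J, q) = -J/2 (L(J, q) = -(J + 0)/2 = -J/2)
U(t) = -5 + t⁴*(-4 + t)/3 (U(t) = -5 + ((t*(t + 0))*((t*t)*(t - 4)))/3 = -5 + ((t*t)*(t²*(-4 + t)))/3 = -5 + (t²*(t²*(-4 + t)))/3 = -5 + (t⁴*(-4 + t))/3 = -5 + t⁴*(-4 + t)/3)
(79 - 418)/(U(L(0, 5)) - 222) = (79 - 418)/((-5 - 4*(-½*0)⁴/3 + (-½*0)⁵/3) - 222) = -339/((-5 - 4/3*0⁴ + (⅓)*0⁵) - 222) = -339/((-5 - 4/3*0 + (⅓)*0) - 222) = -339/((-5 + 0 + 0) - 222) = -339/(-5 - 222) = -339/(-227) = -339*(-1/227) = 339/227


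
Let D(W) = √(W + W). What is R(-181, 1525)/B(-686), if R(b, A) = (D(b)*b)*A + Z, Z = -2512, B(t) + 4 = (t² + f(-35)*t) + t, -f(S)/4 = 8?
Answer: -1256/245929 - 276025*I*√362/491858 ≈ -0.0051072 - 10.677*I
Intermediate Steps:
f(S) = -32 (f(S) = -4*8 = -32)
B(t) = -4 + t² - 31*t (B(t) = -4 + ((t² - 32*t) + t) = -4 + (t² - 31*t) = -4 + t² - 31*t)
D(W) = √2*√W (D(W) = √(2*W) = √2*√W)
R(b, A) = -2512 + A*√2*b^(3/2) (R(b, A) = ((√2*√b)*b)*A - 2512 = (√2*b^(3/2))*A - 2512 = A*√2*b^(3/2) - 2512 = -2512 + A*√2*b^(3/2))
R(-181, 1525)/B(-686) = (-2512 + 1525*√2*(-181)^(3/2))/(-4 + (-686)² - 31*(-686)) = (-2512 + 1525*√2*(-181*I*√181))/(-4 + 470596 + 21266) = (-2512 - 276025*I*√362)/491858 = (-2512 - 276025*I*√362)*(1/491858) = -1256/245929 - 276025*I*√362/491858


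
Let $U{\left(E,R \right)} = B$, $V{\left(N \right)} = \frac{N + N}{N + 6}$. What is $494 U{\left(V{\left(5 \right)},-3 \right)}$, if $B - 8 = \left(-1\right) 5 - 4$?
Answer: $-494$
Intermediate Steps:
$V{\left(N \right)} = \frac{2 N}{6 + N}$
$B = -1$ ($B = 8 - 9 = -1$)
$U{\left(E,R \right)} = -1$
$494 U{\left(V{\left(5 \right)},-3 \right)} = 494 \left(-1\right) = -494$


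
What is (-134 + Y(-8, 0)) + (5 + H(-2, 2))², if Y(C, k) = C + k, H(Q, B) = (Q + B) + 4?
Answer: -61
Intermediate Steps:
H(Q, B) = 4 + B + Q (H(Q, B) = (B + Q) + 4 = 4 + B + Q)
(-134 + Y(-8, 0)) + (5 + H(-2, 2))² = (-134 + (-8 + 0)) + (5 + (4 + 2 - 2))² = (-134 - 8) + (5 + 4)² = -142 + 9² = -142 + 81 = -61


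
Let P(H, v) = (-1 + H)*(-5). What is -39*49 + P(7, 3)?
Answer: -1941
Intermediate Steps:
P(H, v) = 5 - 5*H
-39*49 + P(7, 3) = -39*49 + (5 - 5*7) = -1911 + (5 - 35) = -1911 - 30 = -1941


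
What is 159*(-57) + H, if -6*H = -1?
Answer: -54377/6 ≈ -9062.8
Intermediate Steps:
H = 1/6 (H = -1/6*(-1) = 1/6 ≈ 0.16667)
159*(-57) + H = 159*(-57) + 1/6 = -9063 + 1/6 = -54377/6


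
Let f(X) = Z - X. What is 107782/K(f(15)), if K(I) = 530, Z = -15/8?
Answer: 53891/265 ≈ 203.36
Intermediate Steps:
Z = -15/8 (Z = -15*1/8 = -15/8 ≈ -1.8750)
f(X) = -15/8 - X
107782/K(f(15)) = 107782/530 = 107782*(1/530) = 53891/265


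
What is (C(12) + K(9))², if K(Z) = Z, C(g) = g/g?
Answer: 100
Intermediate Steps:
C(g) = 1
(C(12) + K(9))² = (1 + 9)² = 10² = 100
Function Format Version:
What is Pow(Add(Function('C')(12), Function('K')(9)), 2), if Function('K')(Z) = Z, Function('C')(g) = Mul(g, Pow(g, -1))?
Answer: 100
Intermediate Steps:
Function('C')(g) = 1
Pow(Add(Function('C')(12), Function('K')(9)), 2) = Pow(Add(1, 9), 2) = Pow(10, 2) = 100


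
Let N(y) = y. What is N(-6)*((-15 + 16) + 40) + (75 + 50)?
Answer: -121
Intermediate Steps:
N(-6)*((-15 + 16) + 40) + (75 + 50) = -6*((-15 + 16) + 40) + (75 + 50) = -6*(1 + 40) + 125 = -6*41 + 125 = -246 + 125 = -121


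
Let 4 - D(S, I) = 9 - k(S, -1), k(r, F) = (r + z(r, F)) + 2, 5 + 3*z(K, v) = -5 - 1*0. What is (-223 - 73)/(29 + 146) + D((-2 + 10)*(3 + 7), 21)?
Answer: 37787/525 ≈ 71.975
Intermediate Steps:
z(K, v) = -10/3 (z(K, v) = -5/3 + (-5 - 1*0)/3 = -5/3 + (-5 + 0)/3 = -5/3 + (⅓)*(-5) = -5/3 - 5/3 = -10/3)
k(r, F) = -4/3 + r (k(r, F) = (r - 10/3) + 2 = (-10/3 + r) + 2 = -4/3 + r)
D(S, I) = -19/3 + S (D(S, I) = 4 - (9 - (-4/3 + S)) = 4 - (9 + (4/3 - S)) = 4 - (31/3 - S) = 4 + (-31/3 + S) = -19/3 + S)
(-223 - 73)/(29 + 146) + D((-2 + 10)*(3 + 7), 21) = (-223 - 73)/(29 + 146) + (-19/3 + (-2 + 10)*(3 + 7)) = -296/175 + (-19/3 + 8*10) = -296*1/175 + (-19/3 + 80) = -296/175 + 221/3 = 37787/525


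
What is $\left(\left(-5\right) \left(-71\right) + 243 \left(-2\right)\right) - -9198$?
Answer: $9067$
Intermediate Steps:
$\left(\left(-5\right) \left(-71\right) + 243 \left(-2\right)\right) - -9198 = \left(355 - 486\right) + 9198 = -131 + 9198 = 9067$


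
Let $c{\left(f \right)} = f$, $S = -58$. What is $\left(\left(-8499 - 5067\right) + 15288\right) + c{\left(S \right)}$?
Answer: $1664$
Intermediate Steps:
$\left(\left(-8499 - 5067\right) + 15288\right) + c{\left(S \right)} = \left(\left(-8499 - 5067\right) + 15288\right) - 58 = \left(-13566 + 15288\right) - 58 = 1722 - 58 = 1664$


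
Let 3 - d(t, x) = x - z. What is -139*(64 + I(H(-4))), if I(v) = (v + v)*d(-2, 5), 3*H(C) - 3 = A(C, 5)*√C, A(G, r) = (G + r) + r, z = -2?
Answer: -7784 + 4448*I ≈ -7784.0 + 4448.0*I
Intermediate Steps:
d(t, x) = 1 - x (d(t, x) = 3 - (x - 1*(-2)) = 3 - (x + 2) = 3 - (2 + x) = 3 + (-2 - x) = 1 - x)
A(G, r) = G + 2*r
H(C) = 1 + √C*(10 + C)/3 (H(C) = 1 + ((C + 2*5)*√C)/3 = 1 + ((C + 10)*√C)/3 = 1 + ((10 + C)*√C)/3 = 1 + (√C*(10 + C))/3 = 1 + √C*(10 + C)/3)
I(v) = -8*v (I(v) = (v + v)*(1 - 1*5) = (2*v)*(1 - 5) = (2*v)*(-4) = -8*v)
-139*(64 + I(H(-4))) = -139*(64 - 8*(1 + √(-4)*(10 - 4)/3)) = -139*(64 - 8*(1 + (⅓)*(2*I)*6)) = -139*(64 - 8*(1 + 4*I)) = -139*(64 + (-8 - 32*I)) = -139*(56 - 32*I) = -7784 + 4448*I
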